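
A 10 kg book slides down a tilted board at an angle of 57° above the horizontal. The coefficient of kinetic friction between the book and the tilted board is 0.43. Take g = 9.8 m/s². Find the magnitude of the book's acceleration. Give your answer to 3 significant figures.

Resolving the weight along the incline: the component pulling the book down the slope is mg sin 57° = 10 × 9.8 × 0.8387 = 82.193 N, and the normal force is N = mg cos 57° = 10 × 9.8 × 0.5446 = 53.371 N.
Kinetic friction acts up the slope with magnitude f = μN = 0.43 × 53.371 = 22.950 N.
Net force along the incline is 82.193 − 22.950 = 59.243 N, so a = 59.243 / 10 = 5.9243 m/s².

5.92 m/s²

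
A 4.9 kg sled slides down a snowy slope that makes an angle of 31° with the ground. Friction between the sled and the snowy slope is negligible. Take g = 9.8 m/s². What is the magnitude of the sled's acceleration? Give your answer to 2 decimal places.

Resolving the weight along the incline: the component pulling the sled down the slope is mg sin 31° = 4.9 × 9.8 × 0.5150 = 24.730 N, and the normal force is N = mg cos 31° = 4.9 × 9.8 × 0.8572 = 41.163 N.
With no friction the net force along the incline is 24.730 N, so a = g sin 31° = 24.730 / 4.9 = 5.0469 m/s².

5.05 m/s²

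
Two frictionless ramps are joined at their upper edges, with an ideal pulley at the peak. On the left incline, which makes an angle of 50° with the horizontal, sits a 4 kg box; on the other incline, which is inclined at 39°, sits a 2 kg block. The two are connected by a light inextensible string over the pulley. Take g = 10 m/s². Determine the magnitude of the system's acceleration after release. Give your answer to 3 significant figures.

3.01 m/s²

Resolve each weight along its own incline: the 4 kg mass has component 4 × 10 × sin 50° = 30.642 N down its slope, and the 2 kg mass has 2 × 10 × sin 39° = 12.586 N down its slope.
The 4 kg side's 30.642 N exceeds the other side's 12.586 N, so that mass slides down and the 2 kg mass slides up. Taking that direction as positive, Newton's second law for the whole system gives 30.642 − 12.586 = (4 + 2) a, so a = 18.056 / 6 = 3.0093 m/s².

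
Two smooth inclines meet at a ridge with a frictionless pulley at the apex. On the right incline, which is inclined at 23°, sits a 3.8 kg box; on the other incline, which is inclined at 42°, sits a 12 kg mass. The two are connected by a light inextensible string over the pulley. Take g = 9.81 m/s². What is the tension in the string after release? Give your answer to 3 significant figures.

Resolve each weight along its own incline: the 3.8 kg mass has component 3.8 × 9.81 × sin 23° = 14.566 N down its slope, and the 12 kg mass has 12 × 9.81 × sin 42° = 78.770 N down its slope.
The 12 kg side's 78.770 N exceeds the other side's 14.566 N, so that mass slides down and the 3.8 kg mass slides up. Taking that direction as positive, Newton's second law for the whole system gives 78.770 − 14.566 = (3.8 + 12) a, so a = 64.204 / 15.8 = 4.0635 m/s².
For the 3.8 kg mass (up-slope positive): T − 14.566 = 3.8 × 4.0635, so T = 30.007 N.

30.0 N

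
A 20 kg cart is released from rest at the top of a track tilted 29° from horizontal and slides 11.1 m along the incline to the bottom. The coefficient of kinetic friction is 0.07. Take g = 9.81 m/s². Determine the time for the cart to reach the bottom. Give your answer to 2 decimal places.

The weight component along the incline is mg sin 29° = 95.120 N and the normal force is N = mg cos 29° = 171.600 N.
Friction up the slope is f = μN = 0.07 × 171.600 = 12.012 N, so the net downslope force is 95.120 − 12.012 = 83.108 N and a = 83.108 / 20 = 4.1554 m/s².
Starting from rest, L = ½at², so t = √(2L/a) = √(2 × 11.1 / 4.1554) = 2.3114 s.

2.31 s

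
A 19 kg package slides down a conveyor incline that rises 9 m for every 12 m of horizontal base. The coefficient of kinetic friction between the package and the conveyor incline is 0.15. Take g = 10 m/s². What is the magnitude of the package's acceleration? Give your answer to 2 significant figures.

4.8 m/s²

Resolving the weight along the incline: the component pulling the package down the slope is mg sin 36.87° = 19 × 10 × 0.6000 = 114.000 N, and the normal force is N = mg cos 36.87° = 19 × 10 × 0.8000 = 152.000 N.
Kinetic friction acts up the slope with magnitude f = μN = 0.15 × 152.000 = 22.800 N.
Net force along the incline is 114.000 − 22.800 = 91.200 N, so a = 91.200 / 19 = 4.8000 m/s².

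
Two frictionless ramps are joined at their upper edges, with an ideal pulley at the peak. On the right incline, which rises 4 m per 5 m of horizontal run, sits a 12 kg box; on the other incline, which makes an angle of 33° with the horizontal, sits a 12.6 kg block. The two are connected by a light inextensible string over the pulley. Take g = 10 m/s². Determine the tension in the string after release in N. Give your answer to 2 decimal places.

Resolve each weight along its own incline: the 12 kg mass has component 12 × 10 × sin 38.66° = 74.963 N down its slope, and the 12.6 kg mass has 12.6 × 10 × sin 33° = 68.625 N down its slope.
The 12 kg side's 74.963 N exceeds the other side's 68.625 N, so that mass slides down and the 12.6 kg mass slides up. Taking that direction as positive, Newton's second law for the whole system gives 74.963 − 68.625 = (12 + 12.6) a, so a = 6.338 / 24.6 = 0.2576 m/s².
For the 12.6 kg mass (up-slope positive): T − 68.625 = 12.6 × 0.2576, so T = 71.871 N.

71.87 N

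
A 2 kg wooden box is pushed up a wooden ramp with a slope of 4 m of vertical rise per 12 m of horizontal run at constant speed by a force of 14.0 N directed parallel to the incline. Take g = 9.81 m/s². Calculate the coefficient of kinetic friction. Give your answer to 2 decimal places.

0.42

At constant speed ΣF = 0 along the incline. The applied 14.0 N acts up the slope; the weight component mg sin 18.43° = 6.204 N and kinetic friction μN both act down the slope.
So 14.0 = 6.204 + μ × 18.613, giving μ = (14.0 − 6.204) / 18.613 = 0.4188.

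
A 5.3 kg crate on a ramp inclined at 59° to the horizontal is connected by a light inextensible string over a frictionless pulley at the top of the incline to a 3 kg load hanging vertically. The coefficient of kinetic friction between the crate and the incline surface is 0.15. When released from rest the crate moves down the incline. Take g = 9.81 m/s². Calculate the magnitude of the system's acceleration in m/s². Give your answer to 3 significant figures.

For the crate on the incline: the weight component along the slope is m₁g sin 59° = 5.3 × 9.81 × 0.8572 = 44.568 N and the normal force is N = m₁g cos 59° = 26.778 N.
Kinetic friction opposes the crate's motion down the incline: f = μN = 0.15 × 26.778 = 4.017 N acting up the slope.
Newton's second law for the crate (down-slope positive): 44.568 − 4.017 − T = 5.3 a. For the hanging load (upward positive): T − 3 × 9.81 = 3 a.
Adding the two equations eliminates T: 11.121 = 8.3 a, so a = 1.3399 m/s².

1.34 m/s²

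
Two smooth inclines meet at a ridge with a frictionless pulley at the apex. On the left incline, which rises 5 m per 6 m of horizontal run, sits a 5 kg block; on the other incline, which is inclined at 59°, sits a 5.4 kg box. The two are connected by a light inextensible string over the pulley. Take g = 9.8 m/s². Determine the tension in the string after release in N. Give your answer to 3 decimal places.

Resolve each weight along its own incline: the 5 kg mass has component 5 × 9.8 × sin 39.81° = 31.369 N down its slope, and the 5.4 kg mass has 5.4 × 9.8 × sin 59° = 45.361 N down its slope.
The 5.4 kg side's 45.361 N exceeds the other side's 31.369 N, so that mass slides down and the 5 kg mass slides up. Taking that direction as positive, Newton's second law for the whole system gives 45.361 − 31.369 = (5 + 5.4) a, so a = 13.992 / 10.4 = 1.3454 m/s².
For the 5 kg mass (up-slope positive): T − 31.369 = 5 × 1.3454, so T = 38.096 N.

38.096 N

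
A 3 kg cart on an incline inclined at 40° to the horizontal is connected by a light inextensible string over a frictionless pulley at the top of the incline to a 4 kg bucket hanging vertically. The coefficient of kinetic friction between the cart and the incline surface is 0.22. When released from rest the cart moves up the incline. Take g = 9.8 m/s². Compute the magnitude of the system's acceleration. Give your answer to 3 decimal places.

2.192 m/s²

For the cart on the incline: the weight component along the slope is m₁g sin 40° = 3 × 9.8 × 0.6428 = 18.898 N and the normal force is N = m₁g cos 40° = 22.522 N.
Kinetic friction opposes the cart's motion up the incline: f = μN = 0.22 × 22.522 = 4.955 N acting down the slope.
Newton's second law for the cart (up-slope positive): T − 18.898 − 4.955 = 3 a. For the hanging bucket (downward positive): 4 × 9.8 − T = 4 a.
Adding the two equations eliminates T: 15.347 = 7 a, so a = 2.1924 m/s².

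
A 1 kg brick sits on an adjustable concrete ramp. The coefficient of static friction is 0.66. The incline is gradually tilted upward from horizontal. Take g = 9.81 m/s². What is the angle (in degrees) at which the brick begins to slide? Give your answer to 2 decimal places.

At the threshold of sliding, static friction is at its maximum μ_s N and exactly balances the weight component along the incline: mg sin θ = μ_s mg cos θ.
Hence tan θ = μ_s = 0.66, so θ = arctan(0.66) = 33.4248°.

33.42°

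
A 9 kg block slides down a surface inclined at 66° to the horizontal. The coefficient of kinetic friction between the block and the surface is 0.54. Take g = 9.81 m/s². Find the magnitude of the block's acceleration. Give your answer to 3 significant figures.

6.81 m/s²

Resolving the weight along the incline: the component pulling the block down the slope is mg sin 66° = 9 × 9.81 × 0.9135 = 80.653 N, and the normal force is N = mg cos 66° = 9 × 9.81 × 0.4067 = 35.908 N.
Kinetic friction acts up the slope with magnitude f = μN = 0.54 × 35.908 = 19.390 N.
Net force along the incline is 80.653 − 19.390 = 61.263 N, so a = 61.263 / 9 = 6.8070 m/s².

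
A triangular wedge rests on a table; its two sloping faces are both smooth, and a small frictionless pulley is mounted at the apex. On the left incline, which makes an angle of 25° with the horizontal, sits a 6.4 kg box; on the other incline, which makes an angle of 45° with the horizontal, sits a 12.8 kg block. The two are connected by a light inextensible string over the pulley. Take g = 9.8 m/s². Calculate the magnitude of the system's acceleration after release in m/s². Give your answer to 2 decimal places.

Resolve each weight along its own incline: the 6.4 kg mass has component 6.4 × 9.8 × sin 25° = 26.507 N down its slope, and the 12.8 kg mass has 12.8 × 9.8 × sin 45° = 88.699 N down its slope.
The 12.8 kg side's 88.699 N exceeds the other side's 26.507 N, so that mass slides down and the 6.4 kg mass slides up. Taking that direction as positive, Newton's second law for the whole system gives 88.699 − 26.507 = (6.4 + 12.8) a, so a = 62.192 / 19.2 = 3.2392 m/s².

3.24 m/s²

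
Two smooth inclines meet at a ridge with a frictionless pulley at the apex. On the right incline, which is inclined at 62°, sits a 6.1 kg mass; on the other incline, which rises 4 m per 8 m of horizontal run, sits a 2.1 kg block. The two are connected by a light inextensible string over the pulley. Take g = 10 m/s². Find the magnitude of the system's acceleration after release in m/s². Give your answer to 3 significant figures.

5.42 m/s²

Resolve each weight along its own incline: the 6.1 kg mass has component 6.1 × 10 × sin 62° = 53.860 N down its slope, and the 2.1 kg mass has 2.1 × 10 × sin 26.57° = 9.391 N down its slope.
The 6.1 kg side's 53.860 N exceeds the other side's 9.391 N, so that mass slides down and the 2.1 kg mass slides up. Taking that direction as positive, Newton's second law for the whole system gives 53.860 − 9.391 = (6.1 + 2.1) a, so a = 44.469 / 8.2 = 5.4230 m/s².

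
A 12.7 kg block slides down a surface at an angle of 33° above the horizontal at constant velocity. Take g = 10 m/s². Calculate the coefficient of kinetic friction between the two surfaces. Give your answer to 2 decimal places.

0.65

At constant velocity the net force along the incline is zero: mg sin 33° = μ mg cos 33°.
So μ = tan 33° = 0.5446 / 0.8387 = 0.6493.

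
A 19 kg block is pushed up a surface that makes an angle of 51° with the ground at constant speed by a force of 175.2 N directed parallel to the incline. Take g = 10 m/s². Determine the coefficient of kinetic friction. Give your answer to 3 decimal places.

At constant speed ΣF = 0 along the incline. The applied 175.2 N acts up the slope; the weight component mg sin 51° = 147.658 N and kinetic friction μN both act down the slope.
So 175.2 = 147.658 + μ × 119.571, giving μ = (175.2 − 147.658) / 119.571 = 0.2303.

0.230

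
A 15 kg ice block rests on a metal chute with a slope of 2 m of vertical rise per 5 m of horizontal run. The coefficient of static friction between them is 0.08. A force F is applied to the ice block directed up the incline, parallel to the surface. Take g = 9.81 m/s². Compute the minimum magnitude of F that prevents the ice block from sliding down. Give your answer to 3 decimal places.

The normal force is N = mg cos 21.80° = 136.625 N. With F at its minimum the ice block is on the verge of sliding down, so static friction is at its maximum μ_s N = 0.08 × 136.625 = 10.930 N and acts up the slope.
Equilibrium along the incline: F + μ_s N = mg sin 21.80°, so F = 54.650 − 10.930 = 43.720 N.

43.720 N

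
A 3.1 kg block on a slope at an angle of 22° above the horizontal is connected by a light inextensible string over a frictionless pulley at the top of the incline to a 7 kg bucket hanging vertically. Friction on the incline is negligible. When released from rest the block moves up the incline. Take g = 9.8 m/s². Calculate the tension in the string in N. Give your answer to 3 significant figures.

28.9 N

For the block on the incline: the weight component along the slope is m₁g sin 22° = 3.1 × 9.8 × 0.3746 = 11.380 N and the normal force is N = m₁g cos 22° = 28.168 N.
Newton's second law for the block (up-slope positive): T − 11.380 = 3.1 a. For the hanging bucket (downward positive): 7 × 9.8 − T = 7 a.
Adding the two equations eliminates T: 57.220 = 10.1 a, so a = 5.6653 m/s².
Then from the hanging bucket's equation, T = 7 × (9.8 − 5.6653) = 28.943 N.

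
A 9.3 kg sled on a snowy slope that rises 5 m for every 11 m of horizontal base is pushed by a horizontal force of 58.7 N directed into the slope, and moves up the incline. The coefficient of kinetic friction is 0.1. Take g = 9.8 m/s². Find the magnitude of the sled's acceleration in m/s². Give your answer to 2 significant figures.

The horizontal push has components F cos 24.44° = 58.7 × 0.9104 = 53.440 N up the incline and F sin 24.44° = 58.7 × 0.4138 = 24.290 N pressing into the surface.
The normal force is therefore N = mg cos 24.44° + F sin 24.44° = 82.974 + 24.290 = 107.264 N, and kinetic friction down the slope is μN = 0.1 × 107.264 = 10.726 N.
Along the incline: F cos 24.44° − mg sin 24.44° − μN = ma, so 53.440 − 37.714 − 10.726 = 9.3 a, giving a = 0.5376 m/s².

0.54 m/s²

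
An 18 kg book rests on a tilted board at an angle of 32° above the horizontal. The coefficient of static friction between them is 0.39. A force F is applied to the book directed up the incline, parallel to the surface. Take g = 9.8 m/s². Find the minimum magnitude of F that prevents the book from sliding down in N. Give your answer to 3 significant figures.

The normal force is N = mg cos 32° = 149.596 N. With F at its minimum the book is on the verge of sliding down, so static friction is at its maximum μ_s N = 0.39 × 149.596 = 58.342 N and acts up the slope.
Equilibrium along the incline: F + μ_s N = mg sin 32°, so F = 93.478 − 58.342 = 35.136 N.

35.1 N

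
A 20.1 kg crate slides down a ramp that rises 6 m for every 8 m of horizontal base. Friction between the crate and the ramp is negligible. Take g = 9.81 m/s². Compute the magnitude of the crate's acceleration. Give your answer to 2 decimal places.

5.89 m/s²

Resolving the weight along the incline: the component pulling the crate down the slope is mg sin 36.87° = 20.1 × 9.81 × 0.6000 = 118.309 N, and the normal force is N = mg cos 36.87° = 20.1 × 9.81 × 0.8000 = 157.745 N.
With no friction the net force along the incline is 118.309 N, so a = g sin 36.87° = 118.309 / 20.1 = 5.8860 m/s².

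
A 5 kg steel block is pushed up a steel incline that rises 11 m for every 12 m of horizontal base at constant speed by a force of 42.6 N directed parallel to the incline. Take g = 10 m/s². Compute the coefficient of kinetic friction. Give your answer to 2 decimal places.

0.24

At constant speed ΣF = 0 along the incline. The applied 42.6 N acts up the slope; the weight component mg sin 42.51° = 33.786 N and kinetic friction μN both act down the slope.
So 42.6 = 33.786 + μ × 36.858, giving μ = (42.6 − 33.786) / 36.858 = 0.2391.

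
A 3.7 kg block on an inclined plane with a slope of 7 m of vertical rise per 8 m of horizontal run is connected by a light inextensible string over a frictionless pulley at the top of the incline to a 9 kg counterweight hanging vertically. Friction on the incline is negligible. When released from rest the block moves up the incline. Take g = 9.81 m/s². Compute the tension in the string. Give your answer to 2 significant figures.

43 N

For the block on the incline: the weight component along the slope is m₁g sin 41.19° = 3.7 × 9.81 × 0.6585 = 23.902 N and the normal force is N = m₁g cos 41.19° = 27.316 N.
Newton's second law for the block (up-slope positive): T − 23.902 = 3.7 a. For the hanging counterweight (downward positive): 9 × 9.81 − T = 9 a.
Adding the two equations eliminates T: 64.388 = 12.7 a, so a = 5.0699 m/s².
Then from the hanging counterweight's equation, T = 9 × (9.81 − 5.0699) = 42.661 N.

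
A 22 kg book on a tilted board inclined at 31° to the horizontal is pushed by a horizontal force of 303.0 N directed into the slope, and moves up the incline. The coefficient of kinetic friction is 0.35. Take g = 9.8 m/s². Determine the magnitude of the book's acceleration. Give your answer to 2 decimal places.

The horizontal push has components F cos 31° = 303.0 × 0.8572 = 259.732 N up the incline and F sin 31° = 303.0 × 0.5150 = 156.045 N pressing into the surface.
The normal force is therefore N = mg cos 31° + F sin 31° = 184.812 + 156.045 = 340.857 N, and kinetic friction down the slope is μN = 0.35 × 340.857 = 119.300 N.
Along the incline: F cos 31° − mg sin 31° − μN = ma, so 259.732 − 111.034 − 119.300 = 22 a, giving a = 1.3363 m/s².

1.34 m/s²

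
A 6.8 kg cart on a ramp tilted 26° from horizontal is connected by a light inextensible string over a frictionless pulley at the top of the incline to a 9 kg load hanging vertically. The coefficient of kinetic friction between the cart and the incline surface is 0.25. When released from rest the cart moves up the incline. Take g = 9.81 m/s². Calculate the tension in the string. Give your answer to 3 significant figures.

63.2 N

For the cart on the incline: the weight component along the slope is m₁g sin 26° = 6.8 × 9.81 × 0.4384 = 29.245 N and the normal force is N = m₁g cos 26° = 59.957 N.
Kinetic friction opposes the cart's motion up the incline: f = μN = 0.25 × 59.957 = 14.989 N acting down the slope.
Newton's second law for the cart (up-slope positive): T − 29.245 − 14.989 = 6.8 a. For the hanging load (downward positive): 9 × 9.81 − T = 9 a.
Adding the two equations eliminates T: 44.056 = 15.8 a, so a = 2.7884 m/s².
Then from the hanging load's equation, T = 9 × (9.81 − 2.7884) = 63.194 N.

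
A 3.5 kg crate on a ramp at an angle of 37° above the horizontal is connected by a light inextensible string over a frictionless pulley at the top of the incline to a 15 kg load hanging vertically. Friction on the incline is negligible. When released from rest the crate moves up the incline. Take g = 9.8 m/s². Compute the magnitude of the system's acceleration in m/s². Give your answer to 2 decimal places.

6.83 m/s²

For the crate on the incline: the weight component along the slope is m₁g sin 37° = 3.5 × 9.8 × 0.6018 = 20.642 N and the normal force is N = m₁g cos 37° = 27.393 N.
Newton's second law for the crate (up-slope positive): T − 20.642 = 3.5 a. For the hanging load (downward positive): 15 × 9.8 − T = 15 a.
Adding the two equations eliminates T: 126.358 = 18.5 a, so a = 6.8302 m/s².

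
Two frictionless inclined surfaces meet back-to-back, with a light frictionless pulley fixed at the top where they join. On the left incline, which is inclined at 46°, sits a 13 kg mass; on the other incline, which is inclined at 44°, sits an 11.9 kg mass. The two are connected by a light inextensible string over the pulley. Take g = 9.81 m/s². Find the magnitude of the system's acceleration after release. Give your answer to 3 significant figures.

Resolve each weight along its own incline: the 13 kg mass has component 13 × 9.81 × sin 46° = 91.737 N down its slope, and the 11.9 kg mass has 11.9 × 9.81 × sin 44° = 81.094 N down its slope.
The 13 kg side's 91.737 N exceeds the other side's 81.094 N, so that mass slides down and the 11.9 kg mass slides up. Taking that direction as positive, Newton's second law for the whole system gives 91.737 − 81.094 = (13 + 11.9) a, so a = 10.643 / 24.9 = 0.4274 m/s².

0.427 m/s²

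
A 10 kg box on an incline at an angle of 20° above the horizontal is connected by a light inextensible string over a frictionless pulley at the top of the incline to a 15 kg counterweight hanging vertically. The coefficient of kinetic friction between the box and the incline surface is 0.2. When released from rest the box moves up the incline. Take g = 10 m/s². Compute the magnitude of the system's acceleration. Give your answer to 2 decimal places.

For the box on the incline: the weight component along the slope is m₁g sin 20° = 10 × 10 × 0.3420 = 34.200 N and the normal force is N = m₁g cos 20° = 93.969 N.
Kinetic friction opposes the box's motion up the incline: f = μN = 0.2 × 93.969 = 18.794 N acting down the slope.
Newton's second law for the box (up-slope positive): T − 34.200 − 18.794 = 10 a. For the hanging counterweight (downward positive): 15 × 10 − T = 15 a.
Adding the two equations eliminates T: 97.006 = 25 a, so a = 3.8802 m/s².

3.88 m/s²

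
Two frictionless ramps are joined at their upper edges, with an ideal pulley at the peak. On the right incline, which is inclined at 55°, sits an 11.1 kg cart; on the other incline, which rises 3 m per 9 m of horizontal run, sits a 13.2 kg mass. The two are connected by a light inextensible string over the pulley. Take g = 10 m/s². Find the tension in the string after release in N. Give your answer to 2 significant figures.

Resolve each weight along its own incline: the 11.1 kg mass has component 11.1 × 10 × sin 55° = 90.926 N down its slope, and the 13.2 kg mass has 13.2 × 10 × sin 18.43° = 41.742 N down its slope.
The 11.1 kg side's 90.926 N exceeds the other side's 41.742 N, so that mass slides down and the 13.2 kg mass slides up. Taking that direction as positive, Newton's second law for the whole system gives 90.926 − 41.742 = (11.1 + 13.2) a, so a = 49.184 / 24.3 = 2.0240 m/s².
For the 13.2 kg mass (up-slope positive): T − 41.742 = 13.2 × 2.0240, so T = 68.459 N.

68 N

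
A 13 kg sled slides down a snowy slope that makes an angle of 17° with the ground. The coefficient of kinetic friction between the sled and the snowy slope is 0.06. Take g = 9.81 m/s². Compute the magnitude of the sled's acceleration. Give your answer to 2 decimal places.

2.31 m/s²

Resolving the weight along the incline: the component pulling the sled down the slope is mg sin 17° = 13 × 9.81 × 0.2924 = 37.290 N, and the normal force is N = mg cos 17° = 13 × 9.81 × 0.9563 = 121.957 N.
Kinetic friction acts up the slope with magnitude f = μN = 0.06 × 121.957 = 7.317 N.
Net force along the incline is 37.290 − 7.317 = 29.973 N, so a = 29.973 / 13 = 2.3056 m/s².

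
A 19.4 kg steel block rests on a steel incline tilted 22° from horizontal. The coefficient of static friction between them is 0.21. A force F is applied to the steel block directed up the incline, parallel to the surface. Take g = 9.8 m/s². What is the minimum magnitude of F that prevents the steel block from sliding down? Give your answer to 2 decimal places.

The normal force is N = mg cos 22° = 176.276 N. With F at its minimum the steel block is on the verge of sliding down, so static friction is at its maximum μ_s N = 0.21 × 176.276 = 37.018 N and acts up the slope.
Equilibrium along the incline: F + μ_s N = mg sin 22°, so F = 71.220 − 37.018 = 34.202 N.

34.20 N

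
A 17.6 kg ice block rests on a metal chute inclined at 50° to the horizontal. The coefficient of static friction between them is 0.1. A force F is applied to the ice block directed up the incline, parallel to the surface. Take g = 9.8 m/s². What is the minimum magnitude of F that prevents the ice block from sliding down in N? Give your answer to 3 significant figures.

The normal force is N = mg cos 50° = 110.868 N. With F at its minimum the ice block is on the verge of sliding down, so static friction is at its maximum μ_s N = 0.1 × 110.868 = 11.087 N and acts up the slope.
Equilibrium along the incline: F + μ_s N = mg sin 50°, so F = 132.127 − 11.087 = 121.040 N.

121 N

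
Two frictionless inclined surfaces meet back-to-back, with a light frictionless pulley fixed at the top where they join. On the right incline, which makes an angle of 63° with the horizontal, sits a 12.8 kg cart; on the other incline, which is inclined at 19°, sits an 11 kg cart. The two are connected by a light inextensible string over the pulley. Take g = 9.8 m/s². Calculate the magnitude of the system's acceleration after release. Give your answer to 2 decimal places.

Resolve each weight along its own incline: the 12.8 kg mass has component 12.8 × 9.8 × sin 63° = 111.768 N down its slope, and the 11 kg mass has 11 × 9.8 × sin 19° = 35.096 N down its slope.
The 12.8 kg side's 111.768 N exceeds the other side's 35.096 N, so that mass slides down and the 11 kg mass slides up. Taking that direction as positive, Newton's second law for the whole system gives 111.768 − 35.096 = (12.8 + 11) a, so a = 76.672 / 23.8 = 3.2215 m/s².

3.22 m/s²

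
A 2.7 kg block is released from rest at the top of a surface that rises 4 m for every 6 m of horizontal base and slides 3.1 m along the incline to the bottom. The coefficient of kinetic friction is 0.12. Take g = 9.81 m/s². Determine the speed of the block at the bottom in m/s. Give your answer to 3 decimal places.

5.260 m/s

The weight component along the incline is mg sin 33.69° = 14.692 N and the normal force is N = mg cos 33.69° = 22.039 N.
Friction up the slope is f = μN = 0.12 × 22.039 = 2.645 N, so the net downslope force is 14.692 − 2.645 = 12.047 N and a = 12.047 / 2.7 = 4.4619 m/s².
Starting from rest over a distance of 3.1 m, v² = 2aL = 2 × 4.4619 × 3.1 = 27.6638, so v = 5.2596 m/s.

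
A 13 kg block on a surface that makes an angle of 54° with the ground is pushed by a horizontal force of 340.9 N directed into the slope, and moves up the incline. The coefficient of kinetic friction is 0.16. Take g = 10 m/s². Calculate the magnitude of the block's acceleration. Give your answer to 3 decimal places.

2.989 m/s²

The horizontal push has components F cos 54° = 340.9 × 0.5878 = 200.381 N up the incline and F sin 54° = 340.9 × 0.8090 = 275.788 N pressing into the surface.
The normal force is therefore N = mg cos 54° + F sin 54° = 76.414 + 275.788 = 352.202 N, and kinetic friction down the slope is μN = 0.16 × 352.202 = 56.352 N.
Along the incline: F cos 54° − mg sin 54° − μN = ma, so 200.381 − 105.170 − 56.352 = 13 a, giving a = 2.9892 m/s².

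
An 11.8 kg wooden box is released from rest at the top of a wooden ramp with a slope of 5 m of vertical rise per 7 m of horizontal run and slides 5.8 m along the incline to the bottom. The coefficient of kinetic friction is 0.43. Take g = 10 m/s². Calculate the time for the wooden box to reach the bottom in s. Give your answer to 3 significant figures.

2.24 s

The weight component along the incline is mg sin 35.54° = 68.586 N and the normal force is N = mg cos 35.54° = 96.021 N.
Friction up the slope is f = μN = 0.43 × 96.021 = 41.289 N, so the net downslope force is 68.586 − 41.289 = 27.297 N and a = 27.297 / 11.8 = 2.3133 m/s².
Starting from rest, L = ½at², so t = √(2L/a) = √(2 × 5.8 / 2.3133) = 2.2393 s.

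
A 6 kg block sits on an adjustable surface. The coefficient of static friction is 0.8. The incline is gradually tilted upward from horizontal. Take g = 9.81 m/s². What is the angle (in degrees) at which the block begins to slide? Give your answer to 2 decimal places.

38.66°

At the threshold of sliding, static friction is at its maximum μ_s N and exactly balances the weight component along the incline: mg sin θ = μ_s mg cos θ.
Hence tan θ = μ_s = 0.8, so θ = arctan(0.8) = 38.6598°.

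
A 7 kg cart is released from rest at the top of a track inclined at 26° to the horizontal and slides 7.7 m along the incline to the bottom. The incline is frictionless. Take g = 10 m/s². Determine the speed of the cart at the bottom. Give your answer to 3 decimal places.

The weight component along the incline is mg sin 26° = 30.686 N and the normal force is N = mg cos 26° = 62.916 N.
With no friction, a = g sin 26° = 4.3837 m/s².
Starting from rest over a distance of 7.7 m, v² = 2aL = 2 × 4.3837 × 7.7 = 67.5090, so v = 8.2164 m/s.

8.216 m/s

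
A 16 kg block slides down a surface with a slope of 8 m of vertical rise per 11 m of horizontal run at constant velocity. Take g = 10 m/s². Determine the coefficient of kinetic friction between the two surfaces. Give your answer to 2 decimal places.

At constant velocity the net force along the incline is zero: mg sin 36.03° = μ mg cos 36.03°.
So μ = tan 36.03° = 0.5882 / 0.8087 = 0.7273.

0.73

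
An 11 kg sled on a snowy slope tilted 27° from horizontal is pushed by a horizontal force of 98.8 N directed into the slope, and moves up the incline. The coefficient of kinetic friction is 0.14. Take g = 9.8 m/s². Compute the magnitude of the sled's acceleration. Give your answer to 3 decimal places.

The horizontal push has components F cos 27° = 98.8 × 0.8910 = 88.031 N up the incline and F sin 27° = 98.8 × 0.4540 = 44.855 N pressing into the surface.
The normal force is therefore N = mg cos 27° + F sin 27° = 96.050 + 44.855 = 140.905 N, and kinetic friction down the slope is μN = 0.14 × 140.905 = 19.727 N.
Along the incline: F cos 27° − mg sin 27° − μN = ma, so 88.031 − 48.941 − 19.727 = 11 a, giving a = 1.7603 m/s².

1.760 m/s²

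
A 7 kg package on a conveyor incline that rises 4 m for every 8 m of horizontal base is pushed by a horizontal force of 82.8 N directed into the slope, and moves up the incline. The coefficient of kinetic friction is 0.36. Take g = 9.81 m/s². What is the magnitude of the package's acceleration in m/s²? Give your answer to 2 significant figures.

1.1 m/s²

The horizontal push has components F cos 26.57° = 82.8 × 0.8944 = 74.056 N up the incline and F sin 26.57° = 82.8 × 0.4472 = 37.028 N pressing into the surface.
The normal force is therefore N = mg cos 26.57° + F sin 26.57° = 61.418 + 37.028 = 98.446 N, and kinetic friction down the slope is μN = 0.36 × 98.446 = 35.441 N.
Along the incline: F cos 26.57° − mg sin 26.57° − μN = ma, so 74.056 − 30.709 − 35.441 = 7 a, giving a = 1.1294 m/s².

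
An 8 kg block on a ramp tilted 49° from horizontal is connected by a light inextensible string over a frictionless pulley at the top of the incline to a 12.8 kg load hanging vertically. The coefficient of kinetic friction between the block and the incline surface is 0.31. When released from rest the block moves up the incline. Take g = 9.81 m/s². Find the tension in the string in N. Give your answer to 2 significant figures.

For the block on the incline: the weight component along the slope is m₁g sin 49° = 8 × 9.81 × 0.7547 = 59.229 N and the normal force is N = m₁g cos 49° = 51.488 N.
Kinetic friction opposes the block's motion up the incline: f = μN = 0.31 × 51.488 = 15.961 N acting down the slope.
Newton's second law for the block (up-slope positive): T − 59.229 − 15.961 = 8 a. For the hanging load (downward positive): 12.8 × 9.81 − T = 12.8 a.
Adding the two equations eliminates T: 50.378 = 20.8 a, so a = 2.4220 m/s².
Then from the hanging load's equation, T = 12.8 × (9.81 − 2.4220) = 94.566 N.

95 N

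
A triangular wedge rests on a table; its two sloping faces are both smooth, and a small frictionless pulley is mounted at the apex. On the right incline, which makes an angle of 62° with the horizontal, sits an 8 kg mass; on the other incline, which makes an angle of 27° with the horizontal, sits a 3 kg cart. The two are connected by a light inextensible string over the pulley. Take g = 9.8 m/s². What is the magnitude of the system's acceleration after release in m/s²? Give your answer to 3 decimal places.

Resolve each weight along its own incline: the 8 kg mass has component 8 × 9.8 × sin 62° = 69.223 N down its slope, and the 3 kg mass has 3 × 9.8 × sin 27° = 13.347 N down its slope.
The 8 kg side's 69.223 N exceeds the other side's 13.347 N, so that mass slides down and the 3 kg mass slides up. Taking that direction as positive, Newton's second law for the whole system gives 69.223 − 13.347 = (8 + 3) a, so a = 55.876 / 11 = 5.0796 m/s².

5.080 m/s²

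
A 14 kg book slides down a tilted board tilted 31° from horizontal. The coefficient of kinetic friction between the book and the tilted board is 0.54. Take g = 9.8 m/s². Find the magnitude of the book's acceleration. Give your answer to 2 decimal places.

0.51 m/s²

Resolving the weight along the incline: the component pulling the book down the slope is mg sin 31° = 14 × 9.8 × 0.5150 = 70.658 N, and the normal force is N = mg cos 31° = 14 × 9.8 × 0.8572 = 117.608 N.
Kinetic friction acts up the slope with magnitude f = μN = 0.54 × 117.608 = 63.508 N.
Net force along the incline is 70.658 − 63.508 = 7.150 N, so a = 7.150 / 14 = 0.5107 m/s².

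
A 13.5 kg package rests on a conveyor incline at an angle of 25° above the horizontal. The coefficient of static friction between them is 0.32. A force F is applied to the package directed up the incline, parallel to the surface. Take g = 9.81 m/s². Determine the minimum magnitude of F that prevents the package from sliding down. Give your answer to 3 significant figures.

17.6 N

The normal force is N = mg cos 25° = 120.027 N. With F at its minimum the package is on the verge of sliding down, so static friction is at its maximum μ_s N = 0.32 × 120.027 = 38.409 N and acts up the slope.
Equilibrium along the incline: F + μ_s N = mg sin 25°, so F = 55.969 − 38.409 = 17.560 N.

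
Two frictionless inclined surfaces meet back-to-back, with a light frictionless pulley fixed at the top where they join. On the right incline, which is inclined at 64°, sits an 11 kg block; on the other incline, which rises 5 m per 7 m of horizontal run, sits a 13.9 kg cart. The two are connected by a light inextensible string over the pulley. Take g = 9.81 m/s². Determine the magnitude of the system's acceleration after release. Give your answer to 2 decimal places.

0.71 m/s²

Resolve each weight along its own incline: the 11 kg mass has component 11 × 9.81 × sin 64° = 96.989 N down its slope, and the 13.9 kg mass has 13.9 × 9.81 × sin 35.54° = 79.257 N down its slope.
The 11 kg side's 96.989 N exceeds the other side's 79.257 N, so that mass slides down and the 13.9 kg mass slides up. Taking that direction as positive, Newton's second law for the whole system gives 96.989 − 79.257 = (11 + 13.9) a, so a = 17.732 / 24.9 = 0.7121 m/s².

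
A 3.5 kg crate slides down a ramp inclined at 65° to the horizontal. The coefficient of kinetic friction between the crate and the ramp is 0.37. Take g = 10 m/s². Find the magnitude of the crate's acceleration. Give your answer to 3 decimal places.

Resolving the weight along the incline: the component pulling the crate down the slope is mg sin 65° = 3.5 × 10 × 0.9063 = 31.721 N, and the normal force is N = mg cos 65° = 3.5 × 10 × 0.4226 = 14.791 N.
Kinetic friction acts up the slope with magnitude f = μN = 0.37 × 14.791 = 5.473 N.
Net force along the incline is 31.721 − 5.473 = 26.248 N, so a = 26.248 / 3.5 = 7.4994 m/s².

7.499 m/s²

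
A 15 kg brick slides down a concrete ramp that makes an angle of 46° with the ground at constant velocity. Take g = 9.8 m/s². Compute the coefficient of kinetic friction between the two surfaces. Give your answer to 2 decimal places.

1.04

At constant velocity the net force along the incline is zero: mg sin 46° = μ mg cos 46°.
So μ = tan 46° = 0.7193 / 0.6947 = 1.0354.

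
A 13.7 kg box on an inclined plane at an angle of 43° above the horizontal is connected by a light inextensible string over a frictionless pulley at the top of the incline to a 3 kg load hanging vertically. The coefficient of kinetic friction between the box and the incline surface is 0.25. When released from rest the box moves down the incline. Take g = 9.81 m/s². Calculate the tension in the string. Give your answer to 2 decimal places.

36.19 N

For the box on the incline: the weight component along the slope is m₁g sin 43° = 13.7 × 9.81 × 0.6820 = 91.659 N and the normal force is N = m₁g cos 43° = 98.292 N.
Kinetic friction opposes the box's motion down the incline: f = μN = 0.25 × 98.292 = 24.573 N acting up the slope.
Newton's second law for the box (down-slope positive): 91.659 − 24.573 − T = 13.7 a. For the hanging load (upward positive): T − 3 × 9.81 = 3 a.
Adding the two equations eliminates T: 37.656 = 16.7 a, so a = 2.2549 m/s².
Then from the hanging load's equation, T = 3 × (9.81 + 2.2549) = 36.195 N.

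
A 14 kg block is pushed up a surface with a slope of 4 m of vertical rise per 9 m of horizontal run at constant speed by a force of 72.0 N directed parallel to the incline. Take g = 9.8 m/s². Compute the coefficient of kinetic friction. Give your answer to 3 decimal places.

0.130

At constant speed ΣF = 0 along the incline. The applied 72.0 N acts up the slope; the weight component mg sin 23.96° = 55.722 N and kinetic friction μN both act down the slope.
So 72.0 = 55.722 + μ × 125.375, giving μ = (72.0 − 55.722) / 125.375 = 0.1298.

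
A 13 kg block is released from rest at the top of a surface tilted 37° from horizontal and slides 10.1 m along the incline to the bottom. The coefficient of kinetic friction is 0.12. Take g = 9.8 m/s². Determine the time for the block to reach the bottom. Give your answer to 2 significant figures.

The weight component along the incline is mg sin 37° = 76.671 N and the normal force is N = mg cos 37° = 101.746 N.
Friction up the slope is f = μN = 0.12 × 101.746 = 12.210 N, so the net downslope force is 76.671 − 12.210 = 64.461 N and a = 64.461 / 13 = 4.9585 m/s².
Starting from rest, L = ½at², so t = √(2L/a) = √(2 × 10.1 / 4.9585) = 2.0184 s.

2.0 s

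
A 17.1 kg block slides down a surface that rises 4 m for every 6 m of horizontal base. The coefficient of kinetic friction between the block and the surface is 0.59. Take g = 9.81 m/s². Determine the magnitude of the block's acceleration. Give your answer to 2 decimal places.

Resolving the weight along the incline: the component pulling the block down the slope is mg sin 33.69° = 17.1 × 9.81 × 0.5547 = 93.051 N, and the normal force is N = mg cos 33.69° = 17.1 × 9.81 × 0.8321 = 139.586 N.
Kinetic friction acts up the slope with magnitude f = μN = 0.59 × 139.586 = 82.356 N.
Net force along the incline is 93.051 − 82.356 = 10.695 N, so a = 10.695 / 17.1 = 0.6254 m/s².

0.63 m/s²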